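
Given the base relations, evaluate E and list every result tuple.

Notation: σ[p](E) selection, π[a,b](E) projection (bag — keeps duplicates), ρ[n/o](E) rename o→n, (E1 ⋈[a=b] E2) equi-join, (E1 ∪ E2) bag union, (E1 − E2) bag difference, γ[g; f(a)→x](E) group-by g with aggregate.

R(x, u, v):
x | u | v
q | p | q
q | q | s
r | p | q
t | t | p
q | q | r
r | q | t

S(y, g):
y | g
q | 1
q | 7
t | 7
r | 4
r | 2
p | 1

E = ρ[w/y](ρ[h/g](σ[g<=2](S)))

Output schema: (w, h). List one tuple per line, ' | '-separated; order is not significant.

Stepwise |·|:
  S → 6
  σ[g<=2](S) → 3
  ρ[h/g](σ[g<=2](S)) → 3
  ρ[w/y](ρ[h/g](σ[g<=2](S))) → 3

== RESULT ==
w | h
p | 1
q | 1
r | 2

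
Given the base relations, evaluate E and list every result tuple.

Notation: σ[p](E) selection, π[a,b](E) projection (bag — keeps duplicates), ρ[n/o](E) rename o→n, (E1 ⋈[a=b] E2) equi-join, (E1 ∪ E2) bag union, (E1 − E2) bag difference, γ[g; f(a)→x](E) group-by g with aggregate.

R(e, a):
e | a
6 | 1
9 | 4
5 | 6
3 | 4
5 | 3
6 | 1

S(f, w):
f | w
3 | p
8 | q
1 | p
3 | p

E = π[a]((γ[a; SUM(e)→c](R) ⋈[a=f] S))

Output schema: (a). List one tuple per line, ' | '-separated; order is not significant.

Row counts bottom-up:
  R → 6
  γ[a; SUM(e)→c](R) → 4
  S → 4
  (γ[a; SUM(e)→c](R) ⋈[a=f] S) → 3
  π[a]((γ[a; SUM(e)→c](R) ⋈[a=f] S)) → 3

== RESULT ==
a
1
3
3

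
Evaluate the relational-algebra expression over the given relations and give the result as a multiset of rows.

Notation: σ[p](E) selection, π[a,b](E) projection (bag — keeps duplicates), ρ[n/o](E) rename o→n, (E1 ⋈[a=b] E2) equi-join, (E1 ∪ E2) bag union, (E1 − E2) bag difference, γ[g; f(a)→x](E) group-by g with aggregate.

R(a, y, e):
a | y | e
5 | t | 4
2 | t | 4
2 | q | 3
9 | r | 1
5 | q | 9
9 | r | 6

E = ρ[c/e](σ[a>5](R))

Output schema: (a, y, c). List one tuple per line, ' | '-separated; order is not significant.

Subexpression sizes:
  R → 6
  σ[a>5](R) → 2
  ρ[c/e](σ[a>5](R)) → 2

== RESULT ==
a | y | c
9 | r | 1
9 | r | 6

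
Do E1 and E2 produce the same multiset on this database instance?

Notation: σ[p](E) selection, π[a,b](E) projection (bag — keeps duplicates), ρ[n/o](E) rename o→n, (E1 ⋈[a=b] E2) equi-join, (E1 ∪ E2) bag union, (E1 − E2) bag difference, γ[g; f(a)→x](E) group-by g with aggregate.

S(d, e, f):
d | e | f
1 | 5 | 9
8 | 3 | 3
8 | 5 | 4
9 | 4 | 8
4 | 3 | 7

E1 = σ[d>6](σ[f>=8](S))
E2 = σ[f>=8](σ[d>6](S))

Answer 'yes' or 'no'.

E1 stepwise |·|:
  S → 5
  σ[f>=8](S) → 2
  σ[d>6](σ[f>=8](S)) → 1
E2 stepwise |·|:
  S → 5
  σ[d>6](S) → 3
  σ[f>=8](σ[d>6](S)) → 1

E1 and E2 produce the same multiset:
d | e | f
9 | 4 | 8

yes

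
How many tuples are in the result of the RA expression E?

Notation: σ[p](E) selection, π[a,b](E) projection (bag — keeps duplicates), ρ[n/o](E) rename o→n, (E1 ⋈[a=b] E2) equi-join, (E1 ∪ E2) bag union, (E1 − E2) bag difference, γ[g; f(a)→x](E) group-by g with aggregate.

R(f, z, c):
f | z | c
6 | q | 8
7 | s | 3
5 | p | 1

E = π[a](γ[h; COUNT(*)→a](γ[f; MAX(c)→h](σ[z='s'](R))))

Row counts bottom-up:
  R → 3
  σ[z='s'](R) → 1
  γ[f; MAX(c)→h](σ[z='s'](R)) → 1
  γ[h; COUNT(*)→a](γ[f; MAX(c)→h](σ[z='s'](R))) → 1
  π[a](γ[h; COUNT(*)→a](γ[f; MAX(c)→h](σ[z='s'](R)))) → 1

|E| = 1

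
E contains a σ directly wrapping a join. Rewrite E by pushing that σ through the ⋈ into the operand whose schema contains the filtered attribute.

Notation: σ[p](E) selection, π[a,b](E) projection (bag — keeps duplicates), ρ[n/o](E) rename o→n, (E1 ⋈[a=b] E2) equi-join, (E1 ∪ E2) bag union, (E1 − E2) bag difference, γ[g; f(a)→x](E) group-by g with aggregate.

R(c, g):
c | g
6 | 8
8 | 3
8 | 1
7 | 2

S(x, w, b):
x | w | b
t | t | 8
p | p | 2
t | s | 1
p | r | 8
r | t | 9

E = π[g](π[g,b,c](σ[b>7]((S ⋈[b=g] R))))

σ filters on b, owned by the left side.
E' = π[g](π[g,b,c]((σ[b>7](S) ⋈[b=g] R)))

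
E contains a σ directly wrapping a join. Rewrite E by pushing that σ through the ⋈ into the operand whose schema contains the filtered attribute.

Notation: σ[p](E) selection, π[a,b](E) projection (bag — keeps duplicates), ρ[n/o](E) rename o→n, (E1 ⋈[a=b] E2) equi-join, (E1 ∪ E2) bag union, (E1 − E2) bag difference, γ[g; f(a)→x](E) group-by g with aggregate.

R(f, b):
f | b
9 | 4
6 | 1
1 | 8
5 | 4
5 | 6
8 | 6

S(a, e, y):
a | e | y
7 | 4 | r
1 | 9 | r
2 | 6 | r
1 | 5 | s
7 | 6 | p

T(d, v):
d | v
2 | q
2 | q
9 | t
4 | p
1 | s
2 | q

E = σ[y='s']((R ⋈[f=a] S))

σ filters on y, owned by the right side.
E' = (R ⋈[f=a] σ[y='s'](S))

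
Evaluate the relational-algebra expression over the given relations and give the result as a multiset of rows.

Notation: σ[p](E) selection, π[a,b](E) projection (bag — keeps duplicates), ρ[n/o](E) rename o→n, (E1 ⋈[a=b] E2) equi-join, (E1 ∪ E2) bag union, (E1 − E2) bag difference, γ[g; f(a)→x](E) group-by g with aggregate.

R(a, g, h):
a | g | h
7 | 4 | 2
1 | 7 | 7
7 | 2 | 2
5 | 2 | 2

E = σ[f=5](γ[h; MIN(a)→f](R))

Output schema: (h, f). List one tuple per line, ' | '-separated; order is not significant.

Subexpression sizes:
  R → 4
  γ[h; MIN(a)→f](R) → 2
  σ[f=5](γ[h; MIN(a)→f](R)) → 1

== RESULT ==
h | f
2 | 5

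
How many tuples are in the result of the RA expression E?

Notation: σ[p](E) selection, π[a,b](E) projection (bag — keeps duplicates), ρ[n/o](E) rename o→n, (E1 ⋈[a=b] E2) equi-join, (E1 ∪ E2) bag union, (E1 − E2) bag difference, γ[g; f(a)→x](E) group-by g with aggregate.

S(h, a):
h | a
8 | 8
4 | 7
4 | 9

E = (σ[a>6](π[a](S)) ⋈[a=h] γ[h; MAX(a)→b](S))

Stepwise |·|:
  S → 3
  π[a](S) → 3
  σ[a>6](π[a](S)) → 3
  S → 3
  γ[h; MAX(a)→b](S) → 2
  (σ[a>6](π[a](S)) ⋈[a=h] γ[h; MAX(a)→b](S)) → 1

|E| = 1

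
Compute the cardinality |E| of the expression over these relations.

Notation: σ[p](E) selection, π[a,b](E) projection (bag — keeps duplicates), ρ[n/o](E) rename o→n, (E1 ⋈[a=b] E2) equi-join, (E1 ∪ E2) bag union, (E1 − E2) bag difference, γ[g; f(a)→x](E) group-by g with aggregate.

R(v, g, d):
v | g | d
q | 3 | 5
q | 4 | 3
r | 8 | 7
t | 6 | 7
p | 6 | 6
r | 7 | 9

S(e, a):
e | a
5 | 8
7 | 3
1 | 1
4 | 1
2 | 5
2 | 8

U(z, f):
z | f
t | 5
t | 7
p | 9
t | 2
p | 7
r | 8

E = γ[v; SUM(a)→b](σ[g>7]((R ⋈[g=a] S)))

Subexpression sizes:
  R → 6
  S → 6
  (R ⋈[g=a] S) → 3
  σ[g>7]((R ⋈[g=a] S)) → 2
  γ[v; SUM(a)→b](σ[g>7]((R ⋈[g=a] S))) → 1

|E| = 1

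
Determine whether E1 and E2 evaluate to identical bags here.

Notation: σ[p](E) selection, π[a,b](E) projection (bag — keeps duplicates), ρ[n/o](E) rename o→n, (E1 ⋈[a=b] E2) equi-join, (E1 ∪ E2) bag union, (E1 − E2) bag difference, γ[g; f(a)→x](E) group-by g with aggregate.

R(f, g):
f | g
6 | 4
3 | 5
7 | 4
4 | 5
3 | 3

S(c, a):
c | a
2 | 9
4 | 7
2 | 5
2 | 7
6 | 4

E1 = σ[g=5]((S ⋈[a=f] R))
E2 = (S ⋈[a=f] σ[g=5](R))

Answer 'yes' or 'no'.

E1 per-node cardinality:
  S → 5
  R → 5
  (S ⋈[a=f] R) → 3
  σ[g=5]((S ⋈[a=f] R)) → 1
E2 per-node cardinality:
  S → 5
  R → 5
  σ[g=5](R) → 2
  (S ⋈[a=f] σ[g=5](R)) → 1

E1 and E2 produce the same multiset:
c | a | f | g
6 | 4 | 4 | 5

yes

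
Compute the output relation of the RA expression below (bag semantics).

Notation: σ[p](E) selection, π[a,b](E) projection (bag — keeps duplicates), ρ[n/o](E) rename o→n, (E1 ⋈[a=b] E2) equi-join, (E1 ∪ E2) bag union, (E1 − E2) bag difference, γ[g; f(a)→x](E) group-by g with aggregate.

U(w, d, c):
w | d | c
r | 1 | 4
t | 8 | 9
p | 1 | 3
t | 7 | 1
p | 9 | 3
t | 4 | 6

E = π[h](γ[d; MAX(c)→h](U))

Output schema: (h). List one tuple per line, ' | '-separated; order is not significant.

Subexpression sizes:
  U → 6
  γ[d; MAX(c)→h](U) → 5
  π[h](γ[d; MAX(c)→h](U)) → 5

== RESULT ==
h
1
3
4
6
9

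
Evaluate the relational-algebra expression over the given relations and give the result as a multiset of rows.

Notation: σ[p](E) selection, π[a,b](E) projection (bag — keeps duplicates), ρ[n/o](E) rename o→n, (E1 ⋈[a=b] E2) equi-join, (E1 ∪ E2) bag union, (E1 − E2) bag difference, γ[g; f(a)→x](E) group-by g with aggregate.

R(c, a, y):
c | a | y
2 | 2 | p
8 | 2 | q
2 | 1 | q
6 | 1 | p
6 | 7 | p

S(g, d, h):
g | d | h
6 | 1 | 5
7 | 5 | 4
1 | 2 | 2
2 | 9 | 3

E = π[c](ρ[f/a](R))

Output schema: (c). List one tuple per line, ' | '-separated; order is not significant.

Stepwise |·|:
  R → 5
  ρ[f/a](R) → 5
  π[c](ρ[f/a](R)) → 5

== RESULT ==
c
2
2
6
6
8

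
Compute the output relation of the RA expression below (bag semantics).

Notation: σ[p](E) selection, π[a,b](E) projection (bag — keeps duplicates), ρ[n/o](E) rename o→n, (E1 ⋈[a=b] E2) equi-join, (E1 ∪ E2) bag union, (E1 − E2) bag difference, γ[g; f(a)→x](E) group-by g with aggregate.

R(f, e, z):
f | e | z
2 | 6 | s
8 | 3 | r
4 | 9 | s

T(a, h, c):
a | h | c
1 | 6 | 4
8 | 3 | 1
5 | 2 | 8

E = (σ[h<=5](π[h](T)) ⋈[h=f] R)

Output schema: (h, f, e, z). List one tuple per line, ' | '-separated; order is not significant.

Row counts bottom-up:
  T → 3
  π[h](T) → 3
  σ[h<=5](π[h](T)) → 2
  R → 3
  (σ[h<=5](π[h](T)) ⋈[h=f] R) → 1

== RESULT ==
h | f | e | z
2 | 2 | 6 | s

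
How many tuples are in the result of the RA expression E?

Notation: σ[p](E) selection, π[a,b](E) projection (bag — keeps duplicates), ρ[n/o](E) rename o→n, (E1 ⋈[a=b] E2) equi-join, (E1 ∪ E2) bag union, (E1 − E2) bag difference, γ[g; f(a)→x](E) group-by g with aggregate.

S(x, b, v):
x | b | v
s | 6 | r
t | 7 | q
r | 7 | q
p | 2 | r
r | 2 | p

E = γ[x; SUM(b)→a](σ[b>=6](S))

Per-node cardinality:
  S → 5
  σ[b>=6](S) → 3
  γ[x; SUM(b)→a](σ[b>=6](S)) → 3

|E| = 3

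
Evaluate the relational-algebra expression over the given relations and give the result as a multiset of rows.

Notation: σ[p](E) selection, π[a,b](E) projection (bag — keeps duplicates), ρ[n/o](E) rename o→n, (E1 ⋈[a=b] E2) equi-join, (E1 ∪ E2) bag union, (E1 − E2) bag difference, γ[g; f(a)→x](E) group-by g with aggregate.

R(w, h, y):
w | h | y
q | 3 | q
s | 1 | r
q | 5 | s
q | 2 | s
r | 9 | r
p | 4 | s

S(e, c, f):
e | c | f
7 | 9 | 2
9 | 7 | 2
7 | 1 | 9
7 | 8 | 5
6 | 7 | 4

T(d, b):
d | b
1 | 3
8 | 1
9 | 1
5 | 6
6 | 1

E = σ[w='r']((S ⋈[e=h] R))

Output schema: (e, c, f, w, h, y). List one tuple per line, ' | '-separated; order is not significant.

Subexpression sizes:
  S → 5
  R → 6
  (S ⋈[e=h] R) → 1
  σ[w='r']((S ⋈[e=h] R)) → 1

== RESULT ==
e | c | f | w | h | y
9 | 7 | 2 | r | 9 | r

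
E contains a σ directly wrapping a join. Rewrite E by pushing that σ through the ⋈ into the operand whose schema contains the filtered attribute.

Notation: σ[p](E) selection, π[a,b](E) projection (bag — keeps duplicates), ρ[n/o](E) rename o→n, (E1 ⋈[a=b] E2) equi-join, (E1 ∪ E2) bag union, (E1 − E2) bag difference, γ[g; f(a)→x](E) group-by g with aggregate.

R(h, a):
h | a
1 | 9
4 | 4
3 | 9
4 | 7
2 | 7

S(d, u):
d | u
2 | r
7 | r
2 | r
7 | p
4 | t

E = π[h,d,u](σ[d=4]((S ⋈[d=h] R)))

σ filters on d, owned by the left side.
E' = π[h,d,u]((σ[d=4](S) ⋈[d=h] R))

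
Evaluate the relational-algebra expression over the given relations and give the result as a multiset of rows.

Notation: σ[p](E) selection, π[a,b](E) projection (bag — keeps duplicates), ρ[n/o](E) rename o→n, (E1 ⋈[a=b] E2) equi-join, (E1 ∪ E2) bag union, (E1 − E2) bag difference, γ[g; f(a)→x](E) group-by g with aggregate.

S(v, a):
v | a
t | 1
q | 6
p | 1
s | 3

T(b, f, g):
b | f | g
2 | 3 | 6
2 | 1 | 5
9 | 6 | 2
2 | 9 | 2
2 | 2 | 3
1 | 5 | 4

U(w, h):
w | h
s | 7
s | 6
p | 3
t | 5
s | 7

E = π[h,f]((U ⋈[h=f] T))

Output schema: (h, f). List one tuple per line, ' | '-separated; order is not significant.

Stepwise |·|:
  U → 5
  T → 6
  (U ⋈[h=f] T) → 3
  π[h,f]((U ⋈[h=f] T)) → 3

== RESULT ==
h | f
3 | 3
5 | 5
6 | 6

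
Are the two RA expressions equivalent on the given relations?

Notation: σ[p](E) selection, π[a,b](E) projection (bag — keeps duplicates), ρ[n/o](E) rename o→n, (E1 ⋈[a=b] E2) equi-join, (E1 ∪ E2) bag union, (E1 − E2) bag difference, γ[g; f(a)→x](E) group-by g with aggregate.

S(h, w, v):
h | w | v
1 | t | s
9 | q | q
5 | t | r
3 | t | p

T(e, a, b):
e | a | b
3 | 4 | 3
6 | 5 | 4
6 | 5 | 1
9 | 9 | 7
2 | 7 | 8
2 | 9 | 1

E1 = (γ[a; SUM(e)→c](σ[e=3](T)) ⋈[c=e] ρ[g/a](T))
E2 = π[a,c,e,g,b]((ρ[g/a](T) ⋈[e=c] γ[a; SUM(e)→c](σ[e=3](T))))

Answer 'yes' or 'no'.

E1 row counts bottom-up:
  T → 6
  σ[e=3](T) → 1
  γ[a; SUM(e)→c](σ[e=3](T)) → 1
  T → 6
  ρ[g/a](T) → 6
  (γ[a; SUM(e)→c](σ[e=3](T)) ⋈[c=e] ρ[g/a](T)) → 1
E2 row counts bottom-up:
  T → 6
  ρ[g/a](T) → 6
  T → 6
  σ[e=3](T) → 1
  γ[a; SUM(e)→c](σ[e=3](T)) → 1
  (ρ[g/a](T) ⋈[e=c] γ[a; SUM(e)→c](σ[e=3](T))) → 1
  π[a,c,e,g,b]((ρ[g/a](T) ⋈[e=c] γ[a; SUM(e)→c](σ[e=3](T)))) → 1

E1 and E2 produce the same multiset:
a | c | e | g | b
4 | 3 | 3 | 4 | 3

yes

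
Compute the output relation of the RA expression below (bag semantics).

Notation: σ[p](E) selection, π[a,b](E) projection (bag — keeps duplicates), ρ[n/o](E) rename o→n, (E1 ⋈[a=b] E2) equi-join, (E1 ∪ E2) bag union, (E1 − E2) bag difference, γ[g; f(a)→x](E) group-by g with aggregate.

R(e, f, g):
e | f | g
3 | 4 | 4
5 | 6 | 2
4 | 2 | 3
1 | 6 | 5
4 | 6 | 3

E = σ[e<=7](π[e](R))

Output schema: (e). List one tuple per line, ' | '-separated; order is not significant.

Per-node cardinality:
  R → 5
  π[e](R) → 5
  σ[e<=7](π[e](R)) → 5

== RESULT ==
e
1
3
4
4
5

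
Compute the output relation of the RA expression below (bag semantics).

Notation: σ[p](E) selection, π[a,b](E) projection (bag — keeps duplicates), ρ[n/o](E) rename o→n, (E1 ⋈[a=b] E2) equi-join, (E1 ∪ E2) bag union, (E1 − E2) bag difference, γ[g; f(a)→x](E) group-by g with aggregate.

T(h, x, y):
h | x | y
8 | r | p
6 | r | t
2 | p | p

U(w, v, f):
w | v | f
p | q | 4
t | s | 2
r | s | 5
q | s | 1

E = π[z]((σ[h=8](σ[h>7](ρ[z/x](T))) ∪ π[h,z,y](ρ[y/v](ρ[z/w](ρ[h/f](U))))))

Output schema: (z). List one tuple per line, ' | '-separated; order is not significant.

Row counts bottom-up:
  T → 3
  ρ[z/x](T) → 3
  σ[h>7](ρ[z/x](T)) → 1
  σ[h=8](σ[h>7](ρ[z/x](T))) → 1
  U → 4
  ρ[h/f](U) → 4
  ρ[z/w](ρ[h/f](U)) → 4
  ρ[y/v](ρ[z/w](ρ[h/f](U))) → 4
  π[h,z,y](ρ[y/v](ρ[z/w](ρ[h/f](U)))) → 4
  (σ[h=8](σ[h>7](ρ[z/x](T))) ∪ π[h,z,y](ρ[y/v](ρ[z/w](ρ[h/f](U))))) → 5
  π[z]((σ[h=8](σ[h>7](ρ[z/x](T))) ∪ π[h,z,y](ρ[y/v](ρ[z/w](ρ[h/f](U)))))) → 5

== RESULT ==
z
p
q
r
r
t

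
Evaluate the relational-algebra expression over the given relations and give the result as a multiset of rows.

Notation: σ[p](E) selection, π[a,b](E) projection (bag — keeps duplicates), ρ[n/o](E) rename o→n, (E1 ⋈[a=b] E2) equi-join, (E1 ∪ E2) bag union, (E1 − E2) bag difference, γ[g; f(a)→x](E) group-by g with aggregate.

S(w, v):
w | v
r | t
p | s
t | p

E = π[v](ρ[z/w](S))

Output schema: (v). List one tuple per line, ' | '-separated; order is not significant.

Subexpression sizes:
  S → 3
  ρ[z/w](S) → 3
  π[v](ρ[z/w](S)) → 3

== RESULT ==
v
p
s
t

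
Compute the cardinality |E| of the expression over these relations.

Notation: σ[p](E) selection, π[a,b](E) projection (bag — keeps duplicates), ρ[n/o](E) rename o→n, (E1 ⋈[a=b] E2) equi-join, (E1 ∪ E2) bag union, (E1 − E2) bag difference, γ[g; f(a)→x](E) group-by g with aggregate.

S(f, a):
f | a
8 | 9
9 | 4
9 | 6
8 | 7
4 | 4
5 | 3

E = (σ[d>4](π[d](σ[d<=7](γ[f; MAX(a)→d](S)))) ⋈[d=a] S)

Subexpression sizes:
  S → 6
  γ[f; MAX(a)→d](S) → 4
  σ[d<=7](γ[f; MAX(a)→d](S)) → 3
  π[d](σ[d<=7](γ[f; MAX(a)→d](S))) → 3
  σ[d>4](π[d](σ[d<=7](γ[f; MAX(a)→d](S)))) → 1
  S → 6
  (σ[d>4](π[d](σ[d<=7](γ[f; MAX(a)→d](S)))) ⋈[d=a] S) → 1

|E| = 1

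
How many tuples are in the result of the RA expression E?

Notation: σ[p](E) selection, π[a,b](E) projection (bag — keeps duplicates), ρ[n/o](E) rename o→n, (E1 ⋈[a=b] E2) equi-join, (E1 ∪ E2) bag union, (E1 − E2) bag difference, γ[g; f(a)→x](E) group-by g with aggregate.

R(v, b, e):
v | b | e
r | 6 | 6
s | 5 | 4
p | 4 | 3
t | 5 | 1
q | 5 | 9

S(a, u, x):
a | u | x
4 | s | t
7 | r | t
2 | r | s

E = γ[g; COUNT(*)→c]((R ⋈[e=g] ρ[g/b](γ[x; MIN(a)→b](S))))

Subexpression sizes:
  R → 5
  S → 3
  γ[x; MIN(a)→b](S) → 2
  ρ[g/b](γ[x; MIN(a)→b](S)) → 2
  (R ⋈[e=g] ρ[g/b](γ[x; MIN(a)→b](S))) → 1
  γ[g; COUNT(*)→c]((R ⋈[e=g] ρ[g/b](γ[x; MIN(a)→b](S)))) → 1

|E| = 1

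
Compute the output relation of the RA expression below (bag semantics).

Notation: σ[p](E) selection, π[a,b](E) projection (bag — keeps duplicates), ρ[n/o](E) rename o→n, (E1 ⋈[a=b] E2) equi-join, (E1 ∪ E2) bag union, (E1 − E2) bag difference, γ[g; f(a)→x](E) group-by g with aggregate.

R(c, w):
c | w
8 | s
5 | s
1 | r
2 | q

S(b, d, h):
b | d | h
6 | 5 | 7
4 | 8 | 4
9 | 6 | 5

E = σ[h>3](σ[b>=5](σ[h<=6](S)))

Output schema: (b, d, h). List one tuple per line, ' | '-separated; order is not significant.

Row counts bottom-up:
  S → 3
  σ[h<=6](S) → 2
  σ[b>=5](σ[h<=6](S)) → 1
  σ[h>3](σ[b>=5](σ[h<=6](S))) → 1

== RESULT ==
b | d | h
9 | 6 | 5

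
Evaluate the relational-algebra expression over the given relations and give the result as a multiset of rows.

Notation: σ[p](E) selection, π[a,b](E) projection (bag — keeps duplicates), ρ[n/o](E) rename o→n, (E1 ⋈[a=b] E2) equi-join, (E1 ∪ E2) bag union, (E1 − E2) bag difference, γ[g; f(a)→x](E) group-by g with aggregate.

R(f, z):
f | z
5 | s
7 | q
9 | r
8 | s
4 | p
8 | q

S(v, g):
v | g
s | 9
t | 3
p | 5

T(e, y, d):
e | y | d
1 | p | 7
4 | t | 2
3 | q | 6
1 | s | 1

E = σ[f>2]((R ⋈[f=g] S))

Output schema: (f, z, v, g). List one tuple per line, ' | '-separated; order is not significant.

Stepwise |·|:
  R → 6
  S → 3
  (R ⋈[f=g] S) → 2
  σ[f>2]((R ⋈[f=g] S)) → 2

== RESULT ==
f | z | v | g
5 | s | p | 5
9 | r | s | 9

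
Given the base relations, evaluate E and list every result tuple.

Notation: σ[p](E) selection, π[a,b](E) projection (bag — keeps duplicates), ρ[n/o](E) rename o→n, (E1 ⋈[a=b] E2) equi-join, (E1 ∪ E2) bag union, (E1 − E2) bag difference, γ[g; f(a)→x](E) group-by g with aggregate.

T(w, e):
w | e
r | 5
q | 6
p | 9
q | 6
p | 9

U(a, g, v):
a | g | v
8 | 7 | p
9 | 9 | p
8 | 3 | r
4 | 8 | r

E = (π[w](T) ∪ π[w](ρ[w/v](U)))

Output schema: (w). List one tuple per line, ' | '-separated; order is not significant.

Row counts bottom-up:
  T → 5
  π[w](T) → 5
  U → 4
  ρ[w/v](U) → 4
  π[w](ρ[w/v](U)) → 4
  (π[w](T) ∪ π[w](ρ[w/v](U))) → 9

== RESULT ==
w
p
p
p
p
q
q
r
r
r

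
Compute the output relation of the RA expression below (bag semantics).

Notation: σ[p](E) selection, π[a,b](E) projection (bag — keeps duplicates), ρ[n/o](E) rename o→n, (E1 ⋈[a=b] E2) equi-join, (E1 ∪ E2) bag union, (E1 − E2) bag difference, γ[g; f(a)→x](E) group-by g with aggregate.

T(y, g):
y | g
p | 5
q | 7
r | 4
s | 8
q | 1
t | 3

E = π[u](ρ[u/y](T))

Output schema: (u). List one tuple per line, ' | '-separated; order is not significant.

Stepwise |·|:
  T → 6
  ρ[u/y](T) → 6
  π[u](ρ[u/y](T)) → 6

== RESULT ==
u
p
q
q
r
s
t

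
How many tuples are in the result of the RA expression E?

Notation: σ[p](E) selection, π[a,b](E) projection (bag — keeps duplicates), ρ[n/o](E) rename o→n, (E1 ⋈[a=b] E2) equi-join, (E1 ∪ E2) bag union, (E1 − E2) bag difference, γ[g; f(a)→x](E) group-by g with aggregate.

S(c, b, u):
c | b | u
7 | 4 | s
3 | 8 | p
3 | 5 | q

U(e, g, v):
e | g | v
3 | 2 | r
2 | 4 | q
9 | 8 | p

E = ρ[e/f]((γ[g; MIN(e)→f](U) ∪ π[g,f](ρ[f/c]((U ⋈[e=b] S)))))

Stepwise |·|:
  U → 3
  γ[g; MIN(e)→f](U) → 3
  U → 3
  S → 3
  (U ⋈[e=b] S) → 0
  ρ[f/c]((U ⋈[e=b] S)) → 0
  π[g,f](ρ[f/c]((U ⋈[e=b] S))) → 0
  (γ[g; MIN(e)→f](U) ∪ π[g,f](ρ[f/c]((U ⋈[e=b] S)))) → 3
  ρ[e/f]((γ[g; MIN(e)→f](U) ∪ π[g,f](ρ[f/c]((U ⋈[e=b] S))))) → 3

|E| = 3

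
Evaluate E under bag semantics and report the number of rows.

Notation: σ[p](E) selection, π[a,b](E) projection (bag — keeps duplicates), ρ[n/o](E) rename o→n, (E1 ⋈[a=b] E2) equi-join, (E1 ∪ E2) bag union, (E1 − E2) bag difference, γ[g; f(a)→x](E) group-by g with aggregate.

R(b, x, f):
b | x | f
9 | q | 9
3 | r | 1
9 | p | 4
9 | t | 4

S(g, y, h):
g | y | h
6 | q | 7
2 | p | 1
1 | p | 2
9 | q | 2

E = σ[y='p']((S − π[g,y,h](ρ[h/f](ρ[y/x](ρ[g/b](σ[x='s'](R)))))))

Row counts bottom-up:
  S → 4
  R → 4
  σ[x='s'](R) → 0
  ρ[g/b](σ[x='s'](R)) → 0
  ρ[y/x](ρ[g/b](σ[x='s'](R))) → 0
  ρ[h/f](ρ[y/x](ρ[g/b](σ[x='s'](R)))) → 0
  π[g,y,h](ρ[h/f](ρ[y/x](ρ[g/b](σ[x='s'](R))))) → 0
  (S − π[g,y,h](ρ[h/f](ρ[y/x](ρ[g/b](σ[x='s'](R)))))) → 4
  σ[y='p']((S − π[g,y,h](ρ[h/f](ρ[y/x](ρ[g/b](σ[x='s'](R))))))) → 2

|E| = 2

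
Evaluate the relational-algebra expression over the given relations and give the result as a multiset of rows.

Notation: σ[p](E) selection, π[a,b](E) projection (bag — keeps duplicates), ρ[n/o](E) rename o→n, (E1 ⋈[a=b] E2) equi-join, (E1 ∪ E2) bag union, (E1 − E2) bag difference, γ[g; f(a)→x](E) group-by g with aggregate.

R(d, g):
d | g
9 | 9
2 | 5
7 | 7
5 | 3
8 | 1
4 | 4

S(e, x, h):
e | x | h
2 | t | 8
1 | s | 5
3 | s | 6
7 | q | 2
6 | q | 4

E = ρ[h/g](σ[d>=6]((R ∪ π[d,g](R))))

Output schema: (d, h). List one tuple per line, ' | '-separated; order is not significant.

Stepwise |·|:
  R → 6
  R → 6
  π[d,g](R) → 6
  (R ∪ π[d,g](R)) → 12
  σ[d>=6]((R ∪ π[d,g](R))) → 6
  ρ[h/g](σ[d>=6]((R ∪ π[d,g](R)))) → 6

== RESULT ==
d | h
7 | 7
7 | 7
8 | 1
8 | 1
9 | 9
9 | 9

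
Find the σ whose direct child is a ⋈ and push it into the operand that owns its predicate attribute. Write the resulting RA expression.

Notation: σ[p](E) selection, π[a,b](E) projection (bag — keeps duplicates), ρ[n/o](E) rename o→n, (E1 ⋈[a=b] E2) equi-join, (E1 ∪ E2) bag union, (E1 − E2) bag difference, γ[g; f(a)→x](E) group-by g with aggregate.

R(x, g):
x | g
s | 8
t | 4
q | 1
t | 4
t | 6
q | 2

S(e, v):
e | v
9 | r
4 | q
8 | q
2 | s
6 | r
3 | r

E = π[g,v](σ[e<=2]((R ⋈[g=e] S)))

σ filters on e, owned by the right side.
E' = π[g,v]((R ⋈[g=e] σ[e<=2](S)))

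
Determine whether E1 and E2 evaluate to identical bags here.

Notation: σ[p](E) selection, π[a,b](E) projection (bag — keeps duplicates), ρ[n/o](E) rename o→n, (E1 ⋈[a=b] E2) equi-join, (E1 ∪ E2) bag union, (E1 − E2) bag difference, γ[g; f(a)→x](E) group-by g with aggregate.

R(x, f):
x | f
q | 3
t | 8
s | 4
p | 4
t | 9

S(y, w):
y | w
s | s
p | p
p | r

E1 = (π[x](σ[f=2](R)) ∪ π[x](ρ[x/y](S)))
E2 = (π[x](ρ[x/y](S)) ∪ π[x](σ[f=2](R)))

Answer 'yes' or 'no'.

E1 row counts bottom-up:
  R → 5
  σ[f=2](R) → 0
  π[x](σ[f=2](R)) → 0
  S → 3
  ρ[x/y](S) → 3
  π[x](ρ[x/y](S)) → 3
  (π[x](σ[f=2](R)) ∪ π[x](ρ[x/y](S))) → 3
E2 row counts bottom-up:
  S → 3
  ρ[x/y](S) → 3
  π[x](ρ[x/y](S)) → 3
  R → 5
  σ[f=2](R) → 0
  π[x](σ[f=2](R)) → 0
  (π[x](ρ[x/y](S)) ∪ π[x](σ[f=2](R))) → 3

E1 and E2 produce the same multiset:
x
p
p
s

yes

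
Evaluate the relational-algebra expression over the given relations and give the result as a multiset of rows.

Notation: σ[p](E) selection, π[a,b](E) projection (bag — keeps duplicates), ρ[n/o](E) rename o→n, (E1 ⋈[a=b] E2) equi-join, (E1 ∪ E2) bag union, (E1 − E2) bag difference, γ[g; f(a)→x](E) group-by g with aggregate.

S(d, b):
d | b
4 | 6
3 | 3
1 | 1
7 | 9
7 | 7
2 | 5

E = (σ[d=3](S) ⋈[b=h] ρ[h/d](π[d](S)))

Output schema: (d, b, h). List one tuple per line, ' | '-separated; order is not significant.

Row counts bottom-up:
  S → 6
  σ[d=3](S) → 1
  S → 6
  π[d](S) → 6
  ρ[h/d](π[d](S)) → 6
  (σ[d=3](S) ⋈[b=h] ρ[h/d](π[d](S))) → 1

== RESULT ==
d | b | h
3 | 3 | 3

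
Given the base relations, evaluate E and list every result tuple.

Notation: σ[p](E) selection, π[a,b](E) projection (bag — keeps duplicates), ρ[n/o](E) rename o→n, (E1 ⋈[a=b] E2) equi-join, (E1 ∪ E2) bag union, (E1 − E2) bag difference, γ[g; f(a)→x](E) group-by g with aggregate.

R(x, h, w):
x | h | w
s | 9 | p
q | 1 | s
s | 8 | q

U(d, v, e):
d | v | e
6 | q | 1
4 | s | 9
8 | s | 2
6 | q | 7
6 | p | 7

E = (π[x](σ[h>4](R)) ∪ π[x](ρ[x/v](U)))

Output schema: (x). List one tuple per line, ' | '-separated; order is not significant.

Stepwise |·|:
  R → 3
  σ[h>4](R) → 2
  π[x](σ[h>4](R)) → 2
  U → 5
  ρ[x/v](U) → 5
  π[x](ρ[x/v](U)) → 5
  (π[x](σ[h>4](R)) ∪ π[x](ρ[x/v](U))) → 7

== RESULT ==
x
p
q
q
s
s
s
s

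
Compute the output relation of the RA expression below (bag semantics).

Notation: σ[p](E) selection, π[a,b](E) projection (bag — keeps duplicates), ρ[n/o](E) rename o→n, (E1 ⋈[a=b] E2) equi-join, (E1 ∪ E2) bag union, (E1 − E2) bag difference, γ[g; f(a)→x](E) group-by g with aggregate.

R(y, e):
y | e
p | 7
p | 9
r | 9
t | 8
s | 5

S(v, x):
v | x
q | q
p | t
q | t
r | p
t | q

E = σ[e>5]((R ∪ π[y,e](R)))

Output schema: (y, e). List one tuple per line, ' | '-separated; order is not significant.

Per-node cardinality:
  R → 5
  R → 5
  π[y,e](R) → 5
  (R ∪ π[y,e](R)) → 10
  σ[e>5]((R ∪ π[y,e](R))) → 8

== RESULT ==
y | e
p | 7
p | 7
p | 9
p | 9
r | 9
r | 9
t | 8
t | 8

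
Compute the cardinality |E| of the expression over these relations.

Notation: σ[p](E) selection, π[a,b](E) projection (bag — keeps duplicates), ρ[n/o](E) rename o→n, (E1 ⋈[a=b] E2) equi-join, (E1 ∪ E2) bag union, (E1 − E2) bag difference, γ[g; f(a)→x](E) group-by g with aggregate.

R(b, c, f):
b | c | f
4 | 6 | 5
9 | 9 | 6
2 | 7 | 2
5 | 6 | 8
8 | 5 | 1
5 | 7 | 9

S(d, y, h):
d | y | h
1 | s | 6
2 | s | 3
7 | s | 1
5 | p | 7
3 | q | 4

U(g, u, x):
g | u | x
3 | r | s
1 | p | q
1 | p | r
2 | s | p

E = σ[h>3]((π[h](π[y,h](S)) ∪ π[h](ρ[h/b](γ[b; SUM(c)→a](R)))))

Stepwise |·|:
  S → 5
  π[y,h](S) → 5
  π[h](π[y,h](S)) → 5
  R → 6
  γ[b; SUM(c)→a](R) → 5
  ρ[h/b](γ[b; SUM(c)→a](R)) → 5
  π[h](ρ[h/b](γ[b; SUM(c)→a](R))) → 5
  (π[h](π[y,h](S)) ∪ π[h](ρ[h/b](γ[b; SUM(c)→a](R)))) → 10
  σ[h>3]((π[h](π[y,h](S)) ∪ π[h](ρ[h/b](γ[b; SUM(c)→a](R))))) → 7

|E| = 7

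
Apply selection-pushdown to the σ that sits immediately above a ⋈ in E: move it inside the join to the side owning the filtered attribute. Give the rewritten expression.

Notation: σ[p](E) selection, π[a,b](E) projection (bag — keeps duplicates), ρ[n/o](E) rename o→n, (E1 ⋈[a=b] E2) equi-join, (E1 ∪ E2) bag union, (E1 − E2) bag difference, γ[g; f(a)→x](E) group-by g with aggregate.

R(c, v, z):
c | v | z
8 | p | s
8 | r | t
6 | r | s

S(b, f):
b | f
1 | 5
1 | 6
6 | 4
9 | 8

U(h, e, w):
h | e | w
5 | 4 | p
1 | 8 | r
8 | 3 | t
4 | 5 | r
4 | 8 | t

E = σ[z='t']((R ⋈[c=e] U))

σ filters on z, owned by the left side.
E' = (σ[z='t'](R) ⋈[c=e] U)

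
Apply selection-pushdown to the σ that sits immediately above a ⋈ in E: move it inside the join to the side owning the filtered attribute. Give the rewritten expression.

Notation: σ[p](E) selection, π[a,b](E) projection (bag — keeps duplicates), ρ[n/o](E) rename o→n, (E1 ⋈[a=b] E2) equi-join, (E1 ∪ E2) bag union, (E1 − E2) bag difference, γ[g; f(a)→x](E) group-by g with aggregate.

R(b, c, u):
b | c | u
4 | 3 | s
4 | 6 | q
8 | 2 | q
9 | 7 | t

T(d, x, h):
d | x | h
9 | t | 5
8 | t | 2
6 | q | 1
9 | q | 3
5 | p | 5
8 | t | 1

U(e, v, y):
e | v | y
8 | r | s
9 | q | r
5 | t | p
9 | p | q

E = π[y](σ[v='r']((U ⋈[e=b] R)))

σ filters on v, owned by the left side.
E' = π[y]((σ[v='r'](U) ⋈[e=b] R))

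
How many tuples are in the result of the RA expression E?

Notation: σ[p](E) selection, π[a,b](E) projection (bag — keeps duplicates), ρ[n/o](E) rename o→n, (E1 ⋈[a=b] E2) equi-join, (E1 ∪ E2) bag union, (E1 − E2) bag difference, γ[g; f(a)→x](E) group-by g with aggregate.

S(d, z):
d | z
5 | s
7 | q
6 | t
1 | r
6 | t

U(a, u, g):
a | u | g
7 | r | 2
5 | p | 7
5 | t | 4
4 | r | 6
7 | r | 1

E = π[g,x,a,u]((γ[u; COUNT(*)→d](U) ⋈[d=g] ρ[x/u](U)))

Row counts bottom-up:
  U → 5
  γ[u; COUNT(*)→d](U) → 3
  U → 5
  ρ[x/u](U) → 5
  (γ[u; COUNT(*)→d](U) ⋈[d=g] ρ[x/u](U)) → 2
  π[g,x,a,u]((γ[u; COUNT(*)→d](U) ⋈[d=g] ρ[x/u](U))) → 2

|E| = 2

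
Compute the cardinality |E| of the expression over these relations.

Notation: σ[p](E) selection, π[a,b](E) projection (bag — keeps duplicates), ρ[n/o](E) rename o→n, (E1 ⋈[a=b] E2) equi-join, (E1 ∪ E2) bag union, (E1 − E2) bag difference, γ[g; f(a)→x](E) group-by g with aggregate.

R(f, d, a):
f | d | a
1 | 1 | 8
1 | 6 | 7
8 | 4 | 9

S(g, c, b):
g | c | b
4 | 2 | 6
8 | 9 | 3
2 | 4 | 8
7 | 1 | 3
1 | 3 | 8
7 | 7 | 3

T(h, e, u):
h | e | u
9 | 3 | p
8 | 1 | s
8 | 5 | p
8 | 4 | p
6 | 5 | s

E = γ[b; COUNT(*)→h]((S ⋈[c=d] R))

Subexpression sizes:
  S → 6
  R → 3
  (S ⋈[c=d] R) → 2
  γ[b; COUNT(*)→h]((S ⋈[c=d] R)) → 2

|E| = 2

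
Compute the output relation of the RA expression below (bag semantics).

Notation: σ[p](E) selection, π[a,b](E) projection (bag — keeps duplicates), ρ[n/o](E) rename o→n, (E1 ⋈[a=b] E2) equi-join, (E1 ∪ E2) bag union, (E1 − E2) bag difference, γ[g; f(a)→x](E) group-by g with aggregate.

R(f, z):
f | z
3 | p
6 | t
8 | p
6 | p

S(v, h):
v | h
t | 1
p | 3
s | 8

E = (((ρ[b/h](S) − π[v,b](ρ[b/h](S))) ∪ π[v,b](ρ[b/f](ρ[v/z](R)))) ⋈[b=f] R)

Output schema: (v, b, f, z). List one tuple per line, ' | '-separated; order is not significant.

Subexpression sizes:
  S → 3
  ρ[b/h](S) → 3
  S → 3
  ρ[b/h](S) → 3
  π[v,b](ρ[b/h](S)) → 3
  (ρ[b/h](S) − π[v,b](ρ[b/h](S))) → 0
  R → 4
  ρ[v/z](R) → 4
  ρ[b/f](ρ[v/z](R)) → 4
  π[v,b](ρ[b/f](ρ[v/z](R))) → 4
  ((ρ[b/h](S) − π[v,b](ρ[b/h](S))) ∪ π[v,b](ρ[b/f](ρ[v/z](R)))) → 4
  R → 4
  (((ρ[b/h](S) − π[v,b](ρ[b/h](S))) ∪ π[v,b](ρ[b/f](ρ[v/z](R)))) ⋈[b=f] R) → 6

== RESULT ==
v | b | f | z
p | 3 | 3 | p
p | 6 | 6 | p
p | 6 | 6 | t
p | 8 | 8 | p
t | 6 | 6 | p
t | 6 | 6 | t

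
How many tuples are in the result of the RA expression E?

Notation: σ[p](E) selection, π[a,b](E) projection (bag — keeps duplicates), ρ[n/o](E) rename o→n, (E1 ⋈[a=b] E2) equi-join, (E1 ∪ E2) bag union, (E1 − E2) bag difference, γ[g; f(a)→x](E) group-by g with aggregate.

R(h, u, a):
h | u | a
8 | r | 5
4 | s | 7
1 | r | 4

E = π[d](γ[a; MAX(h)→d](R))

Stepwise |·|:
  R → 3
  γ[a; MAX(h)→d](R) → 3
  π[d](γ[a; MAX(h)→d](R)) → 3

|E| = 3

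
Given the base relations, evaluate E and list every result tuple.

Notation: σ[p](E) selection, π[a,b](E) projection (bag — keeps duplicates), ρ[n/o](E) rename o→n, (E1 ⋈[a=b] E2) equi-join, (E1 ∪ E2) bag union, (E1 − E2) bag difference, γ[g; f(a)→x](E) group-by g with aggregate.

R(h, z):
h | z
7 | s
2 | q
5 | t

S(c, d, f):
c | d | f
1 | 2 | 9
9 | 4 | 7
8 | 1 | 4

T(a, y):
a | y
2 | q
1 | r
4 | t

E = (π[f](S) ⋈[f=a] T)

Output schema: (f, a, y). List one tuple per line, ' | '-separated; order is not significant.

Row counts bottom-up:
  S → 3
  π[f](S) → 3
  T → 3
  (π[f](S) ⋈[f=a] T) → 1

== RESULT ==
f | a | y
4 | 4 | t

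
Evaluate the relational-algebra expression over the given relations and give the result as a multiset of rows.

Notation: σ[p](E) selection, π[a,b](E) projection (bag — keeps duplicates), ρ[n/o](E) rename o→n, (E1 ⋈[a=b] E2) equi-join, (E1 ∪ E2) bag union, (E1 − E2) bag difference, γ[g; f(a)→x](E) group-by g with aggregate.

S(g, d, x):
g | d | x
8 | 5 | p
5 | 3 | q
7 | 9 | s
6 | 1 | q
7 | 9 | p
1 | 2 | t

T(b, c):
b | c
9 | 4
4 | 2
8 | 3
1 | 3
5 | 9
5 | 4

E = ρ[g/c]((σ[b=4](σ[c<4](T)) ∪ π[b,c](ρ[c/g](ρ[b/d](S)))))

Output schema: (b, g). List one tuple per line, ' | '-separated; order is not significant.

Stepwise |·|:
  T → 6
  σ[c<4](T) → 3
  σ[b=4](σ[c<4](T)) → 1
  S → 6
  ρ[b/d](S) → 6
  ρ[c/g](ρ[b/d](S)) → 6
  π[b,c](ρ[c/g](ρ[b/d](S))) → 6
  (σ[b=4](σ[c<4](T)) ∪ π[b,c](ρ[c/g](ρ[b/d](S)))) → 7
  ρ[g/c]((σ[b=4](σ[c<4](T)) ∪ π[b,c](ρ[c/g](ρ[b/d](S))))) → 7

== RESULT ==
b | g
1 | 6
2 | 1
3 | 5
4 | 2
5 | 8
9 | 7
9 | 7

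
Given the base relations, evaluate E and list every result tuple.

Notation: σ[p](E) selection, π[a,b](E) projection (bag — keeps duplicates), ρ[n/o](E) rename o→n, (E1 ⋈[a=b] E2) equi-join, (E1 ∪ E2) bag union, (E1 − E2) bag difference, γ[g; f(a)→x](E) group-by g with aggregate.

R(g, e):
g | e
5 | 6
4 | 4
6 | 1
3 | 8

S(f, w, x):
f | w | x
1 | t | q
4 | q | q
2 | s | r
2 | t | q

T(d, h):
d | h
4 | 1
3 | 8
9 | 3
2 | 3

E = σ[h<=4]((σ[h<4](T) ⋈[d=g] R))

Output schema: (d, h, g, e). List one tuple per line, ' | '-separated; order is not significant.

Subexpression sizes:
  T → 4
  σ[h<4](T) → 3
  R → 4
  (σ[h<4](T) ⋈[d=g] R) → 1
  σ[h<=4]((σ[h<4](T) ⋈[d=g] R)) → 1

== RESULT ==
d | h | g | e
4 | 1 | 4 | 4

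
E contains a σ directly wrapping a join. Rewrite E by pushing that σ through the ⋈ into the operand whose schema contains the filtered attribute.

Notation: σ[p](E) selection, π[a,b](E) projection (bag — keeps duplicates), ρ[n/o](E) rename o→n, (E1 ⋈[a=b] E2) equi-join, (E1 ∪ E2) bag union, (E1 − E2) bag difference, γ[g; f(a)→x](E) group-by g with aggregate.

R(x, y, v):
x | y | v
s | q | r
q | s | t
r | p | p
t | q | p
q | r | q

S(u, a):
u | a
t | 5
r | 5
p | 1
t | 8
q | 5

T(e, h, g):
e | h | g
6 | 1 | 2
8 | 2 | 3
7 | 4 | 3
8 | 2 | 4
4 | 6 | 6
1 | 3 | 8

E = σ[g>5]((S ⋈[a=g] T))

σ filters on g, owned by the right side.
E' = (S ⋈[a=g] σ[g>5](T))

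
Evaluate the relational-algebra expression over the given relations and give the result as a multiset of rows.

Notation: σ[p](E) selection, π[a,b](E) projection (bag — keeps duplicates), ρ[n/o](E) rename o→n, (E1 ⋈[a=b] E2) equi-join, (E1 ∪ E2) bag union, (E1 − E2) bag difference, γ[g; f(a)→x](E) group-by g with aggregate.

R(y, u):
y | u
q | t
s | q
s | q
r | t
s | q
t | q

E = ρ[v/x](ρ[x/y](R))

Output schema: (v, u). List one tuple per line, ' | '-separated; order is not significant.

Row counts bottom-up:
  R → 6
  ρ[x/y](R) → 6
  ρ[v/x](ρ[x/y](R)) → 6

== RESULT ==
v | u
q | t
r | t
s | q
s | q
s | q
t | q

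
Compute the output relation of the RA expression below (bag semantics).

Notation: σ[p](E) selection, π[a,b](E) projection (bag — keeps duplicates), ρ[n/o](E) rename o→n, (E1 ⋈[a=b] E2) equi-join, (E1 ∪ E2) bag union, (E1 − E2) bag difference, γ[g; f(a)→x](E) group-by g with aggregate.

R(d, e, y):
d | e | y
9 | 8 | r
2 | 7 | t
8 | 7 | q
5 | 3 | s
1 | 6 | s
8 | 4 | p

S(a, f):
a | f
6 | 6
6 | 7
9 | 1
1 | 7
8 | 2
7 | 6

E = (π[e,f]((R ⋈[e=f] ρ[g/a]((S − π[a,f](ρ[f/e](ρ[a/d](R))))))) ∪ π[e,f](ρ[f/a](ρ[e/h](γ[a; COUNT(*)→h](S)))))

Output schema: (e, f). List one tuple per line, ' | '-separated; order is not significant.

Row counts bottom-up:
  R → 6
  S → 6
  R → 6
  ρ[a/d](R) → 6
  ρ[f/e](ρ[a/d](R)) → 6
  π[a,f](ρ[f/e](ρ[a/d](R))) → 6
  (S − π[a,f](ρ[f/e](ρ[a/d](R)))) → 6
  ρ[g/a]((S − π[a,f](ρ[f/e](ρ[a/d](R))))) → 6
  (R ⋈[e=f] ρ[g/a]((S − π[a,f](ρ[f/e](ρ[a/d](R)))))) → 6
  π[e,f]((R ⋈[e=f] ρ[g/a]((S − π[a,f](ρ[f/e](ρ[a/d](R))))))) → 6
  S → 6
  γ[a; COUNT(*)→h](S) → 5
  ρ[e/h](γ[a; COUNT(*)→h](S)) → 5
  ρ[f/a](ρ[e/h](γ[a; COUNT(*)→h](S))) → 5
  π[e,f](ρ[f/a](ρ[e/h](γ[a; COUNT(*)→h](S)))) → 5
  (π[e,f]((R ⋈[e=f] ρ[g/a]((S − π[a,f](ρ[f/e](ρ[a/d](R))))))) ∪ π[e,f](ρ[f/a](ρ[e/h](γ[a; COUNT(*)→h](S))))) → 11

== RESULT ==
e | f
1 | 1
1 | 7
1 | 8
1 | 9
2 | 6
6 | 6
6 | 6
7 | 7
7 | 7
7 | 7
7 | 7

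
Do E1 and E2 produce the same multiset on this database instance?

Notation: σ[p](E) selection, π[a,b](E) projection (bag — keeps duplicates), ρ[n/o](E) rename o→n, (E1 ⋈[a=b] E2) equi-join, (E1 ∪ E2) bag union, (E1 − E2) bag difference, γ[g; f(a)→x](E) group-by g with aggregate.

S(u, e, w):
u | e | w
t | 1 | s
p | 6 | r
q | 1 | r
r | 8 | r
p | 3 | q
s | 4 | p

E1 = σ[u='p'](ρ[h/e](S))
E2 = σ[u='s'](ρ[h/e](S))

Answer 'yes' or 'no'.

E1 row counts bottom-up:
  S → 6
  ρ[h/e](S) → 6
  σ[u='p'](ρ[h/e](S)) → 2
E2 row counts bottom-up:
  S → 6
  ρ[h/e](S) → 6
  σ[u='s'](ρ[h/e](S)) → 1

E1 result:
u | h | w
p | 3 | q
p | 6 | r
E2 result:
u | h | w
s | 4 | p
Witness: ('p', 6, 'r') appears 1× in E1 but 0× in E2.

no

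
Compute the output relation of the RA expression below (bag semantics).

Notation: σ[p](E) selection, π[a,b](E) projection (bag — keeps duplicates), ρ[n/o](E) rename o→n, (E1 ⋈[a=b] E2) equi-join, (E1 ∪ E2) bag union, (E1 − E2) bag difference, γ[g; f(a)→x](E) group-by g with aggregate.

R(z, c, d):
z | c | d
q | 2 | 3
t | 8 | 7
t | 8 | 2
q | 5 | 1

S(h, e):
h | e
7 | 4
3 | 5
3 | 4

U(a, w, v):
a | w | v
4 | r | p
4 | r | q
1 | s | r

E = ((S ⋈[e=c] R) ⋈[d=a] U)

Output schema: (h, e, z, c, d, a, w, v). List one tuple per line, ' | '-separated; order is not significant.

Stepwise |·|:
  S → 3
  R → 4
  (S ⋈[e=c] R) → 1
  U → 3
  ((S ⋈[e=c] R) ⋈[d=a] U) → 1

== RESULT ==
h | e | z | c | d | a | w | v
3 | 5 | q | 5 | 1 | 1 | s | r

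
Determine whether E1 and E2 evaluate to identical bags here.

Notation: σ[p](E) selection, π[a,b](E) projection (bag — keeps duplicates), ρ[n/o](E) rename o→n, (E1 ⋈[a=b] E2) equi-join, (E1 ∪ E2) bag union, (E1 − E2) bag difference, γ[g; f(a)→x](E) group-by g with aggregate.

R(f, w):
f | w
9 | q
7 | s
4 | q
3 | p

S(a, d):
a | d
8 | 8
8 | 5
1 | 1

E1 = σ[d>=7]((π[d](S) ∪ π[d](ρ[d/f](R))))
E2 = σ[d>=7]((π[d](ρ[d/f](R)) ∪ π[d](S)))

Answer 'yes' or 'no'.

E1 per-node cardinality:
  S → 3
  π[d](S) → 3
  R → 4
  ρ[d/f](R) → 4
  π[d](ρ[d/f](R)) → 4
  (π[d](S) ∪ π[d](ρ[d/f](R))) → 7
  σ[d>=7]((π[d](S) ∪ π[d](ρ[d/f](R)))) → 3
E2 per-node cardinality:
  R → 4
  ρ[d/f](R) → 4
  π[d](ρ[d/f](R)) → 4
  S → 3
  π[d](S) → 3
  (π[d](ρ[d/f](R)) ∪ π[d](S)) → 7
  σ[d>=7]((π[d](ρ[d/f](R)) ∪ π[d](S))) → 3

E1 and E2 produce the same multiset:
d
7
8
9

yes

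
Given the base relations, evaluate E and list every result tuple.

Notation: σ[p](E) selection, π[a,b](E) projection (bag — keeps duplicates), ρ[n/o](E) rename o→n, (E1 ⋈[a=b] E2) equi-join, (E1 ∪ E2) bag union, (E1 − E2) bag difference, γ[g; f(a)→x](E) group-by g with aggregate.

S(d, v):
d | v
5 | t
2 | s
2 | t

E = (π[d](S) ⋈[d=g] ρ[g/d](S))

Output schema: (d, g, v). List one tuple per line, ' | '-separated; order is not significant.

Per-node cardinality:
  S → 3
  π[d](S) → 3
  S → 3
  ρ[g/d](S) → 3
  (π[d](S) ⋈[d=g] ρ[g/d](S)) → 5

== RESULT ==
d | g | v
2 | 2 | s
2 | 2 | s
2 | 2 | t
2 | 2 | t
5 | 5 | t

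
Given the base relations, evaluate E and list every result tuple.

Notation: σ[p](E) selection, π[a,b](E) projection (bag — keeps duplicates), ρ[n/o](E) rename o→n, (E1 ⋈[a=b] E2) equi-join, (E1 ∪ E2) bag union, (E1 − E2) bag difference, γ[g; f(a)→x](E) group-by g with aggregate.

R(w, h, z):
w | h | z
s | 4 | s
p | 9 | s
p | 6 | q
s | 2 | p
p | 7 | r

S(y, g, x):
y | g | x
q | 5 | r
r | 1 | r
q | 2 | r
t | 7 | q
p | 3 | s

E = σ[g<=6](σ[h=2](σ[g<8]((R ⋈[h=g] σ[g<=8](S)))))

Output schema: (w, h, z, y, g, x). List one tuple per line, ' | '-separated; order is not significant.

Subexpression sizes:
  R → 5
  S → 5
  σ[g<=8](S) → 5
  (R ⋈[h=g] σ[g<=8](S)) → 2
  σ[g<8]((R ⋈[h=g] σ[g<=8](S))) → 2
  σ[h=2](σ[g<8]((R ⋈[h=g] σ[g<=8](S)))) → 1
  σ[g<=6](σ[h=2](σ[g<8]((R ⋈[h=g] σ[g<=8](S))))) → 1

== RESULT ==
w | h | z | y | g | x
s | 2 | p | q | 2 | r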